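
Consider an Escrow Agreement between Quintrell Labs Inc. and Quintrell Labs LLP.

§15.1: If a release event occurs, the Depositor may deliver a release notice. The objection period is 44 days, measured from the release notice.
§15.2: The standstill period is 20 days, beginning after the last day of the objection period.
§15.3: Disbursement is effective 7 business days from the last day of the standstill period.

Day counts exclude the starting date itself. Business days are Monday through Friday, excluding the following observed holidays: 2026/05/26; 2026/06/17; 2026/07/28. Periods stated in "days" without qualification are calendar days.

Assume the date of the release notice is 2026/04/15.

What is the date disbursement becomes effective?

2026/06/29

The last day of the objection period: 2026/04/15 + 44 days = 2026/05/29.
Adding 20 calendar days to 2026/05/29 gives 2026/06/18, which is the last day of the standstill period.
The date disbursement becomes effective: counting 7 business days from Thursday, 2026/06/18 (Jun 19, Jun 22, Jun 23, Jun 24, Jun 25, Jun 26, Jun 29, skipping weekends) reaches Monday, 2026/06/29.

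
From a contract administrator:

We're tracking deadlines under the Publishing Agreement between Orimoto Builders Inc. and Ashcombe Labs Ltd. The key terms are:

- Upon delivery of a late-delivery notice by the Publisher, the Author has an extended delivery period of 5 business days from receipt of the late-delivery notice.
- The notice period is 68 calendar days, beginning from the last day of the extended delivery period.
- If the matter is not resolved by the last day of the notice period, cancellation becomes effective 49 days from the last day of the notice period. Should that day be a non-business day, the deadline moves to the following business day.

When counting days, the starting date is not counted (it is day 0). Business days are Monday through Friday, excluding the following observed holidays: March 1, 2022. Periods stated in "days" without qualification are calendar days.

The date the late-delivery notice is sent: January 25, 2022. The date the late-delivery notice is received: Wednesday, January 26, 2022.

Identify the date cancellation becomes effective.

The last day of the extended delivery period: 5 business days after Wednesday, January 26, 2022, skipping weekends — Jan 27, Jan 28, Jan 31, Feb 1, Feb 2 — lands on Wednesday, February 2, 2022.
The last day of the notice period: February 2, 2022 + 68 days = April 11, 2022.
Adding 49 calendar days to April 11, 2022 gives May 30, 2022, which is the date cancellation becomes effective. May 30, 2022 is a Monday and is not a listed holiday, so no roll-forward applies.

May 30, 2022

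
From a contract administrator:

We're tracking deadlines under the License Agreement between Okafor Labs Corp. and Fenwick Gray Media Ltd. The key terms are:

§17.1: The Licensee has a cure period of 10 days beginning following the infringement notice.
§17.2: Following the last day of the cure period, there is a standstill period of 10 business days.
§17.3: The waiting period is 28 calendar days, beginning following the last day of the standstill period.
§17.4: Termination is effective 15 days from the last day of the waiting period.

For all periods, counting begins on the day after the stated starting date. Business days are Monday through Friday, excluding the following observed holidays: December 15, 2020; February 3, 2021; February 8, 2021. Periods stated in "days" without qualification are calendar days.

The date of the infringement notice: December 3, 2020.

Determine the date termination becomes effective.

February 9, 2021

The last day of the cure period: 10 calendar days after December 3, 2020 is December 13, 2020.
The last day of the standstill period: counting 10 business days from Sunday, December 13, 2020 (Dec 14, Dec 16, Dec 17, Dec 18, Dec 21, Dec 22, Dec 23, Dec 24, Dec 25, Dec 28, skipping weekends and the listed holiday on Dec 15) reaches Monday, December 28, 2020.
The last day of the waiting period: December 28, 2020 + 28 days = January 25, 2021.
Adding 15 calendar days to January 25, 2021 gives February 9, 2021, which is the date termination becomes effective.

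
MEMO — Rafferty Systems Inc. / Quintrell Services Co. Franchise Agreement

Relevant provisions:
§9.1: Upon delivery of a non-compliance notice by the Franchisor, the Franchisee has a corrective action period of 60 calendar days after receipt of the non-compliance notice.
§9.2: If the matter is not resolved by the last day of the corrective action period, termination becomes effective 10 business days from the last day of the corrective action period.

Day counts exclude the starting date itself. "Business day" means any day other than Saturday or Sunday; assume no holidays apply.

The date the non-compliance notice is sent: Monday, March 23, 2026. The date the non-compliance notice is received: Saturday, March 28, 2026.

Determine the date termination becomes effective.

The last day of the corrective action period: 60 calendar days after March 28, 2026 is May 27, 2026.
The date termination becomes effective: counting 10 business days from Wednesday, May 27, 2026 (May 28, May 29, Jun 1, Jun 2, Jun 3, Jun 4, Jun 5, Jun 8, Jun 9, Jun 10, skipping weekends) reaches Wednesday, June 10, 2026.

June 10, 2026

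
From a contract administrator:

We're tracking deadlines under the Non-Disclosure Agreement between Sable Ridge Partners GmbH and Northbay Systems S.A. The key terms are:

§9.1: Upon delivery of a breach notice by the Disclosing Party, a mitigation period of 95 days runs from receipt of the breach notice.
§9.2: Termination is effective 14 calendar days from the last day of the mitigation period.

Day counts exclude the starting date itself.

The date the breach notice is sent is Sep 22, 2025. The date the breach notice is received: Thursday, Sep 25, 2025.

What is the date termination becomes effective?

Jan 12, 2026

Adding 95 calendar days to Sep 25, 2025 gives Dec 29, 2025, which is the last day of the mitigation period.
The date termination becomes effective: Dec 29, 2025 + 14 days = Jan 12, 2026.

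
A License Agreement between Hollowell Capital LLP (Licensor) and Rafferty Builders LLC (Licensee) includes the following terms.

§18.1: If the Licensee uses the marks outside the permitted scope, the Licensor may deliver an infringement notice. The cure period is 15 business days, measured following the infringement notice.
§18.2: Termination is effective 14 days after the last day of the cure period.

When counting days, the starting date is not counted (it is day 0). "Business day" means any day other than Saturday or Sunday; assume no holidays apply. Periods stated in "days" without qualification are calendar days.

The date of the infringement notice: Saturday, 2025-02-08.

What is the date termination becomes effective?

2025-03-14

The last day of the cure period: 15 business days after Saturday, 2025-02-08, skipping weekends — Feb 10, Feb 11, Feb 12, Feb 13, …, Feb 26, Feb 27, Feb 28 — lands on Friday, 2025-02-28.
The date termination becomes effective: 14 calendar days after 2025-02-28 is 2025-03-14.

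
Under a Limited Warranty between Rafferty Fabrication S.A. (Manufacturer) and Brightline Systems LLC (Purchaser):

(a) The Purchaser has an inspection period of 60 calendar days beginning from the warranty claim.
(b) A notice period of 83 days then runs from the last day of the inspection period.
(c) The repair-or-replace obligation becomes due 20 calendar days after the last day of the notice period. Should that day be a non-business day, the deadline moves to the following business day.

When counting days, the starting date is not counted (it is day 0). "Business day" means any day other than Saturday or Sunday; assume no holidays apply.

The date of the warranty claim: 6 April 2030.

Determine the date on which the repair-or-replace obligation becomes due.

16 September 2030

The last day of the inspection period: 6 April 2030 + 60 days = 5 June 2030.
The last day of the notice period: 83 calendar days after 5 June 2030 is 27 August 2030.
The date on which the repair-or-replace obligation becomes due: 27 August 2030 + 20 days = 16 September 2030. 16 September 2030 is a Monday, so no roll-forward applies.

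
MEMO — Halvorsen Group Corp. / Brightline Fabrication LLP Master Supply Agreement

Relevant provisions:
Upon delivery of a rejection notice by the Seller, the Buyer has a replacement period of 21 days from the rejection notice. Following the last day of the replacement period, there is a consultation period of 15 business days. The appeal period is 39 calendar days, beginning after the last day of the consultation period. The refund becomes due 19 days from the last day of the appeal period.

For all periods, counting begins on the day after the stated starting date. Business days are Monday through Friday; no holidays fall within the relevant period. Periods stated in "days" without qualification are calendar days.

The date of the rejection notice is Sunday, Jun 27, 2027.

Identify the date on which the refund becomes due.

The last day of the replacement period: Jun 27, 2027 + 21 days = Jul 18, 2027.
The last day of the consultation period: 15 business days after Sunday, Jul 18, 2027, skipping weekends — Jul 19, Jul 20, Jul 21, Jul 22, …, Aug 4, Aug 5, Aug 6 — lands on Friday, Aug 6, 2027.
The last day of the appeal period: Aug 6, 2027 + 39 days = Sep 14, 2027.
Adding 19 calendar days to Sep 14, 2027 gives Oct 3, 2027, which is the date on which the refund becomes due.

Oct 3, 2027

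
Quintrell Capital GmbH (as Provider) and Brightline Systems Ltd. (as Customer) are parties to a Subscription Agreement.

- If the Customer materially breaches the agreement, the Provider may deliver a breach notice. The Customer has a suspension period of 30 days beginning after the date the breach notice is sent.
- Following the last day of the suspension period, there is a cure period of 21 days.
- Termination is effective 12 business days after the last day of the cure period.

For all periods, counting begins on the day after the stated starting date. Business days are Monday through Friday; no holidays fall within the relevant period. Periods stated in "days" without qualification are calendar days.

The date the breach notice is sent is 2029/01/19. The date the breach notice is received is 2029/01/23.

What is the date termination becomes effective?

Adding 30 calendar days to 2029/01/19 gives 2029/02/18, which is the last day of the suspension period.
The last day of the cure period: 2029/02/18 + 21 days = 2029/03/11.
The date termination becomes effective: 12 business days after Sunday, 2029/03/11, skipping weekends — Mar 12, Mar 13, Mar 14, Mar 15, …, Mar 23, Mar 26, Mar 27 — lands on Tuesday, 2029/03/27.

2029/03/27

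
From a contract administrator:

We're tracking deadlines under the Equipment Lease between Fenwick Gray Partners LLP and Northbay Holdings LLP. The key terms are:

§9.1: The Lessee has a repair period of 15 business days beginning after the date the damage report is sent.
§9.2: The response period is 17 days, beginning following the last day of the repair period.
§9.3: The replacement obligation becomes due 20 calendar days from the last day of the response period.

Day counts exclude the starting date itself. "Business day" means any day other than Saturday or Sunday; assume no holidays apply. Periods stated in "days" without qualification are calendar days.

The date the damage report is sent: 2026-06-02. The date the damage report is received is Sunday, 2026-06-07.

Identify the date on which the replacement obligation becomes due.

2026-07-30

The last day of the repair period: 15 business days after Tuesday, 2026-06-02, skipping weekends — Jun 3, Jun 4, Jun 5, Jun 8, …, Jun 19, Jun 22, Jun 23 — lands on Tuesday, 2026-06-23.
Adding 17 calendar days to 2026-06-23 gives 2026-07-10, which is the last day of the response period.
The date on which the replacement obligation becomes due: 20 calendar days after 2026-07-10 is 2026-07-30.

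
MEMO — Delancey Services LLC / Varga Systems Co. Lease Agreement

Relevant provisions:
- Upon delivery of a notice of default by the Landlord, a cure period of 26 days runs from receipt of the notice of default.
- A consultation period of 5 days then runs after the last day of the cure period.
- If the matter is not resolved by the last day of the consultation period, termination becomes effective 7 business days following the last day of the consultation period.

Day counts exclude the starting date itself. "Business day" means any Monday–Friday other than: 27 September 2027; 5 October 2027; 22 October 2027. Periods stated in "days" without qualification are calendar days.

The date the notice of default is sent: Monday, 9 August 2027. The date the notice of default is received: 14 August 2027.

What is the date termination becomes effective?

23 September 2027

The last day of the cure period: 14 August 2027 + 26 days = 9 September 2027.
The last day of the consultation period: 9 September 2027 + 5 days = 14 September 2027.
The date termination becomes effective: 7 business days after Tuesday, 14 September 2027, skipping weekends — Sep 15, Sep 16, Sep 17, Sep 20, Sep 21, Sep 22, Sep 23 — lands on Thursday, 23 September 2027.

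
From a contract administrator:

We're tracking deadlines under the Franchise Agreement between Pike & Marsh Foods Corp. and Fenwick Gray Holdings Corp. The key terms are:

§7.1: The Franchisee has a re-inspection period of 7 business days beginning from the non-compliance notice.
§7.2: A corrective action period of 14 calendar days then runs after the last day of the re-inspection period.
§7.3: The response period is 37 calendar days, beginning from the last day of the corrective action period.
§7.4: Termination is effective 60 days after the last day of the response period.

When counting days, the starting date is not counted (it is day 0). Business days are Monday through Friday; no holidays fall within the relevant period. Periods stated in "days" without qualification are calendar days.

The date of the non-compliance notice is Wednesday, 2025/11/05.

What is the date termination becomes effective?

The last day of the re-inspection period: counting 7 business days from Wednesday, 2025/11/05 (Nov 6, Nov 7, Nov 10, Nov 11, Nov 12, Nov 13, Nov 14, skipping weekends) reaches Friday, 2025/11/14.
Adding 14 calendar days to 2025/11/14 gives 2025/11/28, which is the last day of the corrective action period.
The last day of the response period: 2025/11/28 + 37 days = 2026/01/04.
The date termination becomes effective: 2026/01/04 + 60 days = 2026/03/05.

2026/03/05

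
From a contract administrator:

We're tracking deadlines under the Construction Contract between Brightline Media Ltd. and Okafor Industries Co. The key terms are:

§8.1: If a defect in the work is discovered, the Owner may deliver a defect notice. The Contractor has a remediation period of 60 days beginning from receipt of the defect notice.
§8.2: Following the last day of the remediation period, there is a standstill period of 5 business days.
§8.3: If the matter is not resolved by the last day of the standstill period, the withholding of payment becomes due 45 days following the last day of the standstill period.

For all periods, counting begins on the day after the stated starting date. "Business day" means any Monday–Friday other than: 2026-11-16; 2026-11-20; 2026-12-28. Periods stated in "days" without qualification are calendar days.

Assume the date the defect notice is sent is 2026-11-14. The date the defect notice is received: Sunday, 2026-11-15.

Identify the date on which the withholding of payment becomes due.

2027-03-07

Adding 60 calendar days to 2026-11-15 gives 2027-01-14, which is the last day of the remediation period.
From Thursday, 2027-01-14, 5 business days (Jan 15, Jan 18, Jan 19, Jan 20, Jan 21, skipping weekends) brings us to Thursday, 2027-01-21, which is the last day of the standstill period.
Adding 45 calendar days to 2027-01-21 gives 2027-03-07, which is the date on which the withholding of payment becomes due.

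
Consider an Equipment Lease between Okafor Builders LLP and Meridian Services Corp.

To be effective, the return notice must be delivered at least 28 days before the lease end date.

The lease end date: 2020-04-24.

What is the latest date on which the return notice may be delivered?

2020-04-24 minus 28 days is 2020-03-27.

2020-03-27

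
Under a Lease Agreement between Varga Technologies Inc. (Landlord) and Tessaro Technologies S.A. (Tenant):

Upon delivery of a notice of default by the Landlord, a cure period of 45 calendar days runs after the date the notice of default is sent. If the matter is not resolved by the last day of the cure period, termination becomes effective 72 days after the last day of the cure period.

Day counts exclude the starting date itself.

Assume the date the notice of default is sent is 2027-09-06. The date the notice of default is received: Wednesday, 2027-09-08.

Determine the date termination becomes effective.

2028-01-01

The last day of the cure period: 45 calendar days after 2027-09-06 is 2027-10-21.
The date termination becomes effective: 72 calendar days after 2027-10-21 is 2028-01-01.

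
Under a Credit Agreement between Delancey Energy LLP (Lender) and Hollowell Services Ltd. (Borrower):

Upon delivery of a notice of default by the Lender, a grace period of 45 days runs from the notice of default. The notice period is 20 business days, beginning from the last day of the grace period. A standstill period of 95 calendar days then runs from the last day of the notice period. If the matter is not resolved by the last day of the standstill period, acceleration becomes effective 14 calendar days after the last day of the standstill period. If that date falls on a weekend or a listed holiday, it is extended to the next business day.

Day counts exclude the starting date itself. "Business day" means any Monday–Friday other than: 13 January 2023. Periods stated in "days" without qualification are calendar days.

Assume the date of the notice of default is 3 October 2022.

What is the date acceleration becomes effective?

3 April 2023

Adding 45 calendar days to 3 October 2022 gives 17 November 2022, which is the last day of the grace period.
The last day of the notice period: counting 20 business days from Thursday, 17 November 2022 (Nov 18, Nov 21, Nov 22, Nov 23, …, Dec 13, Dec 14, Dec 15, skipping weekends) reaches Thursday, 15 December 2022.
Adding 95 calendar days to 15 December 2022 gives 20 March 2023, which is the last day of the standstill period.
The date acceleration becomes effective: 20 March 2023 + 14 days = 3 April 2023. 3 April 2023 is a Monday and is not a listed holiday, so no roll-forward applies.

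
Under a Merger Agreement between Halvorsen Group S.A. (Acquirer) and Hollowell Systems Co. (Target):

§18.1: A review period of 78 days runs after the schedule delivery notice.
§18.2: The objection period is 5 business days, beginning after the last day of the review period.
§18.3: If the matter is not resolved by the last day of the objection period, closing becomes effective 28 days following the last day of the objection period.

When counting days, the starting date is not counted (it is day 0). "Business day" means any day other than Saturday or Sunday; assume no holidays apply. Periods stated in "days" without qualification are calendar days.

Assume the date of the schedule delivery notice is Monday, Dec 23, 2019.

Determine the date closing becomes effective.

Apr 14, 2020

Adding 78 calendar days to Dec 23, 2019 gives Mar 10, 2020, which is the last day of the review period.
The last day of the objection period: counting 5 business days from Tuesday, Mar 10, 2020 (Mar 11, Mar 12, Mar 13, Mar 16, Mar 17, skipping weekends) reaches Tuesday, Mar 17, 2020.
The date closing becomes effective: Mar 17, 2020 + 28 days = Apr 14, 2020.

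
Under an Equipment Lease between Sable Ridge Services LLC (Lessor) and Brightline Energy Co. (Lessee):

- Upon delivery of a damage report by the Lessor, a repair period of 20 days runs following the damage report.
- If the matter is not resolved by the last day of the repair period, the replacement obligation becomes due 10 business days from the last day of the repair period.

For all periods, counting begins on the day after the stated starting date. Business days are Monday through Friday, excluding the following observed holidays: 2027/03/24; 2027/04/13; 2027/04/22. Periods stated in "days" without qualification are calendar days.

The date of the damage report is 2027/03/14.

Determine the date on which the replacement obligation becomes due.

2027/04/19

Adding 20 calendar days to 2027/03/14 gives 2027/04/03, which is the last day of the repair period.
The date on which the replacement obligation becomes due: 10 business days after Saturday, 2027/04/03, skipping weekends and the listed holiday on Apr 13 — Apr 5, Apr 6, Apr 7, Apr 8, Apr 9, Apr 12, Apr 14, Apr 15, Apr 16, Apr 19 — lands on Monday, 2027/04/19.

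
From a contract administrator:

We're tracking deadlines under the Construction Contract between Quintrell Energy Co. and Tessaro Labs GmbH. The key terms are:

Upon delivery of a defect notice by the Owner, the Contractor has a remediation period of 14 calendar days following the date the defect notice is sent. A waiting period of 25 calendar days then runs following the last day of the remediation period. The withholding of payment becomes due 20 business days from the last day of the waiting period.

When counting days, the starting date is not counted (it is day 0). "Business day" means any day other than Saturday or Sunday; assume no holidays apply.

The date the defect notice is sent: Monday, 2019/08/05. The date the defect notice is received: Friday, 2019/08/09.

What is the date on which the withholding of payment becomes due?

2019/10/11

Adding 14 calendar days to 2019/08/05 gives 2019/08/19, which is the last day of the remediation period.
The last day of the waiting period: 25 calendar days after 2019/08/19 is 2019/09/13.
The date on which the withholding of payment becomes due: counting 20 business days from Friday, 2019/09/13 (Sep 16, Sep 17, Sep 18, Sep 19, …, Oct 9, Oct 10, Oct 11, skipping weekends) reaches Friday, 2019/10/11.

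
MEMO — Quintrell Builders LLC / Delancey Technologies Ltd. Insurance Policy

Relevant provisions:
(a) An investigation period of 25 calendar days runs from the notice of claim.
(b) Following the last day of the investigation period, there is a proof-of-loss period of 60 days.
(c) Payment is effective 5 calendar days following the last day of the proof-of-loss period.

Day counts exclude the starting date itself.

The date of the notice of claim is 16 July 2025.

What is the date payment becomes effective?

The last day of the investigation period: 16 July 2025 + 25 days = 10 August 2025.
The last day of the proof-of-loss period: 60 calendar days after 10 August 2025 is 9 October 2025.
The date payment becomes effective: 9 October 2025 + 5 days = 14 October 2025.

14 October 2025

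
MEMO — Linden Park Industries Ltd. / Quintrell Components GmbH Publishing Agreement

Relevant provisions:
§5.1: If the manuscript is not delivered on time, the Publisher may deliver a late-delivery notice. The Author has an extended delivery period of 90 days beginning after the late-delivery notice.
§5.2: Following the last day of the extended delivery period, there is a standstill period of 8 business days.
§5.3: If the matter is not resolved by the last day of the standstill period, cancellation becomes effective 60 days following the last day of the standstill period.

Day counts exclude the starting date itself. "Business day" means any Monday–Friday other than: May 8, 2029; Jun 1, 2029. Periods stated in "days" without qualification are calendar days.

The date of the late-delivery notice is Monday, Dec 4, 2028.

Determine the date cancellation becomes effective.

Adding 90 calendar days to Dec 4, 2028 gives Mar 4, 2029, which is the last day of the extended delivery period.
From Sunday, Mar 4, 2029, 8 business days (Mar 5, Mar 6, Mar 7, Mar 8, Mar 9, Mar 12, Mar 13, Mar 14, skipping weekends) brings us to Wednesday, Mar 14, 2029, which is the last day of the standstill period.
The date cancellation becomes effective: 60 calendar days after Mar 14, 2029 is May 13, 2029.

May 13, 2029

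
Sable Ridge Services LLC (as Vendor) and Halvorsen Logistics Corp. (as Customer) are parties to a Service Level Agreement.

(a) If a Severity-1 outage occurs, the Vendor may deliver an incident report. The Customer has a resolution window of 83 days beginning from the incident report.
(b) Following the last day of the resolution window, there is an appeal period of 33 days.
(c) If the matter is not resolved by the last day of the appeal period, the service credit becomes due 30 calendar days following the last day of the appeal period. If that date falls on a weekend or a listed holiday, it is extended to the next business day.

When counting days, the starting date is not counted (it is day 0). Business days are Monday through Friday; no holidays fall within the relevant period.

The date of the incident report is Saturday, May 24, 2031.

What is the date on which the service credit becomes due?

Oct 17, 2031

The last day of the resolution window: May 24, 2031 + 83 days = Aug 15, 2031.
The last day of the appeal period: 33 calendar days after Aug 15, 2031 is Sep 17, 2031.
Adding 30 calendar days to Sep 17, 2031 gives Oct 17, 2031, which is the date on which the service credit becomes due. Oct 17, 2031 is a Friday, so no roll-forward applies.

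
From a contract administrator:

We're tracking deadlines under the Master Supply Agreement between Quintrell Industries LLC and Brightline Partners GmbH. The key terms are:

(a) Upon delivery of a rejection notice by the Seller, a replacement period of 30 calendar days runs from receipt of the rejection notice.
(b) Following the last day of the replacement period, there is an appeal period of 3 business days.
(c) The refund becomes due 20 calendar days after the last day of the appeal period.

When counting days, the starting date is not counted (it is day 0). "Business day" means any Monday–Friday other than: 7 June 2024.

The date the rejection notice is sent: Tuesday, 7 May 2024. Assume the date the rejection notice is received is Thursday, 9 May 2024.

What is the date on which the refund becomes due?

2 July 2024

Adding 30 calendar days to 9 May 2024 gives 8 June 2024, which is the last day of the replacement period.
The last day of the appeal period: 3 business days after Saturday, 8 June 2024, skipping weekends — Jun 10, Jun 11, Jun 12 — lands on Wednesday, 12 June 2024.
The date on which the refund becomes due: 20 calendar days after 12 June 2024 is 2 July 2024.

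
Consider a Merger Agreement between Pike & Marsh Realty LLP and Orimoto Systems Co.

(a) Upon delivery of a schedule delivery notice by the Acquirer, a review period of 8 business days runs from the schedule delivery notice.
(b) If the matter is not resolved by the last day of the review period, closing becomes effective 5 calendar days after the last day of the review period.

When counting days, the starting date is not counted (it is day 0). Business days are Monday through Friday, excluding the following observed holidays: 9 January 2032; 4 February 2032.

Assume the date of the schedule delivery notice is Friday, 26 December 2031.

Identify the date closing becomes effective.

12 January 2032

The last day of the review period: counting 8 business days from Friday, 26 December 2031 (Dec 29, Dec 30, Dec 31, Jan 1, Jan 2, Jan 5, Jan 6, Jan 7, skipping weekends) reaches Wednesday, 7 January 2032.
The date closing becomes effective: 5 calendar days after 7 January 2032 is 12 January 2032.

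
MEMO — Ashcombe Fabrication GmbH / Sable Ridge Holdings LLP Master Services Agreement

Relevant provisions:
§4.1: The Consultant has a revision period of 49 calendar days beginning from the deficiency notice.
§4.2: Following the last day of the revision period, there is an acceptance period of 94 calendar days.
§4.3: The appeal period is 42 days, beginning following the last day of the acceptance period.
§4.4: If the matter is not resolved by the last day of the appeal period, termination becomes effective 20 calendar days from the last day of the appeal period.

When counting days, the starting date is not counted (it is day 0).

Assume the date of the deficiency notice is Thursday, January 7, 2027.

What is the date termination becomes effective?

Adding 49 calendar days to January 7, 2027 gives February 25, 2027, which is the last day of the revision period.
The last day of the acceptance period: February 25, 2027 + 94 days = May 30, 2027.
The last day of the appeal period: May 30, 2027 + 42 days = July 11, 2027.
Adding 20 calendar days to July 11, 2027 gives July 31, 2027, which is the date termination becomes effective.

July 31, 2027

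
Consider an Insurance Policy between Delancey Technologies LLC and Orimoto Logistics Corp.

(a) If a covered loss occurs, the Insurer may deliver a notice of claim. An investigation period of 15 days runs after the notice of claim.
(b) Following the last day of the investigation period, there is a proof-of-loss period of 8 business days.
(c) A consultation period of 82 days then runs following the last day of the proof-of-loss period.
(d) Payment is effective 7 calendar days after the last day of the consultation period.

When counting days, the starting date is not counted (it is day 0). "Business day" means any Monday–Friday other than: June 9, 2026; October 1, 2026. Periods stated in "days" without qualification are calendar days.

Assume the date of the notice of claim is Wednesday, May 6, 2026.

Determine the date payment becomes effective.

Adding 15 calendar days to May 6, 2026 gives May 21, 2026, which is the last day of the investigation period.
The last day of the proof-of-loss period: 8 business days after Thursday, May 21, 2026, skipping weekends — May 22, May 25, May 26, May 27, May 28, May 29, Jun 1, Jun 2 — lands on Tuesday, June 2, 2026.
The last day of the consultation period: June 2, 2026 + 82 days = August 23, 2026.
The date payment becomes effective: 7 calendar days after August 23, 2026 is August 30, 2026.

August 30, 2026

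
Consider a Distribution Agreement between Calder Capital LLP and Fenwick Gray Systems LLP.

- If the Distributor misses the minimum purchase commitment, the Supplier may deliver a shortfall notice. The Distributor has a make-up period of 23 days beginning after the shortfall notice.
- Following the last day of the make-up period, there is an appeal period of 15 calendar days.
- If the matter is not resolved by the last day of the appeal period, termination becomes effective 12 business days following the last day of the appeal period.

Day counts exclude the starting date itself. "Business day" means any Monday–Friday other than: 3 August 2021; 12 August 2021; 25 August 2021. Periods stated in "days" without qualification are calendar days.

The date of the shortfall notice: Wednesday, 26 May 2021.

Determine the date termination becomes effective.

The last day of the make-up period: 23 calendar days after 26 May 2021 is 18 June 2021.
The last day of the appeal period: 15 calendar days after 18 June 2021 is 3 July 2021.
The date termination becomes effective: 12 business days after Saturday, 3 July 2021, skipping weekends — Jul 5, Jul 6, Jul 7, Jul 8, …, Jul 16, Jul 19, Jul 20 — lands on Tuesday, 20 July 2021.

20 July 2021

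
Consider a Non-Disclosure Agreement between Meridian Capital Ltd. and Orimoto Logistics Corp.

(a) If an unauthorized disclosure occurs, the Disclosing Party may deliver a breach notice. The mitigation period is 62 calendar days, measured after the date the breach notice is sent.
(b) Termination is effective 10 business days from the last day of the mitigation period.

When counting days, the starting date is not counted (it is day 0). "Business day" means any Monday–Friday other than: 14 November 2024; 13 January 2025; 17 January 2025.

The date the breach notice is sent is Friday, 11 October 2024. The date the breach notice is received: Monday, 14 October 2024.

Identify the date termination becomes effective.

26 December 2024

The last day of the mitigation period: 62 calendar days after 11 October 2024 is 12 December 2024.
The date termination becomes effective: counting 10 business days from Thursday, 12 December 2024 (Dec 13, Dec 16, Dec 17, Dec 18, Dec 19, Dec 20, Dec 23, Dec 24, Dec 25, Dec 26, skipping weekends) reaches Thursday, 26 December 2024.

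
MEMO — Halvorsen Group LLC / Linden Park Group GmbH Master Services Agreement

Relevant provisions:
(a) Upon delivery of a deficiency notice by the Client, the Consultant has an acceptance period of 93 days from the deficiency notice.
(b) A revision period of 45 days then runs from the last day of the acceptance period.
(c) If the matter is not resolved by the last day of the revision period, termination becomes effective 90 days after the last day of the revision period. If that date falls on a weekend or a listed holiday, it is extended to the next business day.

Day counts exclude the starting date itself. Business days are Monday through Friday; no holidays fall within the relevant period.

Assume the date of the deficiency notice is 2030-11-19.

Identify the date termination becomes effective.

Adding 93 calendar days to 2030-11-19 gives 2031-02-20, which is the last day of the acceptance period.
The last day of the revision period: 45 calendar days after 2031-02-20 is 2031-04-06.
The date termination becomes effective: 2031-04-06 + 90 days = 2031-07-05. That falls on a Saturday, so it rolls to the next business day, Monday, 2031-07-07.

2031-07-07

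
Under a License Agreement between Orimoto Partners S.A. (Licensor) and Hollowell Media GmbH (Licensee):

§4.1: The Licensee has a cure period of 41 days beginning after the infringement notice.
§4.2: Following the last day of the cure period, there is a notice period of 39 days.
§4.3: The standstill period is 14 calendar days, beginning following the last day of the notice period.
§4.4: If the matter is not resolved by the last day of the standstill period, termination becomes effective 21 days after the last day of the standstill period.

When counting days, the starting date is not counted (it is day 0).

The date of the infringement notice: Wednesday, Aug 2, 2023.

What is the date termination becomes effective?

Nov 25, 2023

Adding 41 calendar days to Aug 2, 2023 gives Sep 12, 2023, which is the last day of the cure period.
The last day of the notice period: Sep 12, 2023 + 39 days = Oct 21, 2023.
The last day of the standstill period: Oct 21, 2023 + 14 days = Nov 4, 2023.
The date termination becomes effective: 21 calendar days after Nov 4, 2023 is Nov 25, 2023.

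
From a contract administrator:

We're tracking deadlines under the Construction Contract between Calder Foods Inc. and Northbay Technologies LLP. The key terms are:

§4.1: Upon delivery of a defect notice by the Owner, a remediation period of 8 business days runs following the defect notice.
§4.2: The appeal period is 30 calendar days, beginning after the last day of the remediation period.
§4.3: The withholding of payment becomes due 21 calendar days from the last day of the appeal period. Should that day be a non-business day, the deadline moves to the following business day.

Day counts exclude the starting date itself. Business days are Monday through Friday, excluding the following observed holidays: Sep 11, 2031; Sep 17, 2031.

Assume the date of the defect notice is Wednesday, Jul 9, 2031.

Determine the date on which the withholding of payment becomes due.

Sep 10, 2031

The last day of the remediation period: 8 business days after Wednesday, Jul 9, 2031, skipping weekends — Jul 10, Jul 11, Jul 14, Jul 15, Jul 16, Jul 17, Jul 18, Jul 21 — lands on Monday, Jul 21, 2031.
The last day of the appeal period: Jul 21, 2031 + 30 days = Aug 20, 2031.
Adding 21 calendar days to Aug 20, 2031 gives Sep 10, 2031, which is the date on which the withholding of payment becomes due. Sep 10, 2031 is a Wednesday and is not a listed holiday, so no roll-forward applies.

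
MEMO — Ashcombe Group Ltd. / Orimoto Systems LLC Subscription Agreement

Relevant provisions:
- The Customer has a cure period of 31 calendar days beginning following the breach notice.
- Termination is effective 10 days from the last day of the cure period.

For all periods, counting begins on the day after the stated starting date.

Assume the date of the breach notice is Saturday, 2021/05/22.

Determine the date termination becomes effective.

2021/07/02

The last day of the cure period: 31 calendar days after 2021/05/22 is 2021/06/22.
The date termination becomes effective: 10 calendar days after 2021/06/22 is 2021/07/02.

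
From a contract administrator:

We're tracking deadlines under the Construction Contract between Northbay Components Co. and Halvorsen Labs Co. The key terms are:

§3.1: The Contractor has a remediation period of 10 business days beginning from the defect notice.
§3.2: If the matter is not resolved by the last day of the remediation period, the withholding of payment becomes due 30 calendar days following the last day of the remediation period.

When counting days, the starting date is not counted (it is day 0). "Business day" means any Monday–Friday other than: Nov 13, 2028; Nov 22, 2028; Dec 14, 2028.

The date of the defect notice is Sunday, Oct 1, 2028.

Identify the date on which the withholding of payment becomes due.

The last day of the remediation period: counting 10 business days from Sunday, Oct 1, 2028 (Oct 2, Oct 3, Oct 4, Oct 5, Oct 6, Oct 9, Oct 10, Oct 11, Oct 12, Oct 13, skipping weekends) reaches Friday, Oct 13, 2028.
Adding 30 calendar days to Oct 13, 2028 gives Nov 12, 2028, which is the date on which the withholding of payment becomes due.

Nov 12, 2028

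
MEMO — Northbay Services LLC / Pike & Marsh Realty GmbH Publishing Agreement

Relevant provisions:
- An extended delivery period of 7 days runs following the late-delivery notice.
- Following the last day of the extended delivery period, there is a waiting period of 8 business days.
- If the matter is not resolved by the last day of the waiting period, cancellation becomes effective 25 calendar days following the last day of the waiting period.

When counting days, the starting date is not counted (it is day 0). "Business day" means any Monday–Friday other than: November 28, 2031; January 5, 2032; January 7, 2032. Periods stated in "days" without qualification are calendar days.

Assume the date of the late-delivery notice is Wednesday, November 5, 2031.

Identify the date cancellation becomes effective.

The last day of the extended delivery period: November 5, 2031 + 7 days = November 12, 2031.
The last day of the waiting period: counting 8 business days from Wednesday, November 12, 2031 (Nov 13, Nov 14, Nov 17, Nov 18, Nov 19, Nov 20, Nov 21, Nov 24, skipping weekends) reaches Monday, November 24, 2031.
Adding 25 calendar days to November 24, 2031 gives December 19, 2031, which is the date cancellation becomes effective.

December 19, 2031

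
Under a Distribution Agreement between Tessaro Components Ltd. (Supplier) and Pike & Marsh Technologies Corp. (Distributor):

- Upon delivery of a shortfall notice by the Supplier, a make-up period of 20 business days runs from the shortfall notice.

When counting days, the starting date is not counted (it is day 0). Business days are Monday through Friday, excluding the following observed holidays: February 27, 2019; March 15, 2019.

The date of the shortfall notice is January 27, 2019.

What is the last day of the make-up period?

From Sunday, January 27, 2019, 20 business days (Jan 28, Jan 29, Jan 30, Jan 31, …, Feb 20, Feb 21, Feb 22, skipping weekends) brings us to Friday, February 22, 2019, which is the last day of the make-up period.

February 22, 2019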